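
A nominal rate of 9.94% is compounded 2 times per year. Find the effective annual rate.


Formula: EAR = (1 + r/m)^m - 1
Period rate: r/m = 0.0994 / 2 = 0.0497
Compounding: (1 + 0.0497)^2 = 1.10187
EAR = 1.10187 - 1 = 0.10187

0.10187


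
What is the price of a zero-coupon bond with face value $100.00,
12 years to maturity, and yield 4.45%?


Formula: Price = FV / (1 + r)^n
Substituting: Price = $100.00 / (1 + 0.0445)^12
Discount factor: (1.0445)^12 = 1.68617
Price = $100.00 / 1.68617 = $59.31

$59.31


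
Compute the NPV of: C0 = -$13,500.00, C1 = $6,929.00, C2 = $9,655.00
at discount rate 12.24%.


Formula: NPV = C0 + C1/(1+r) + C2/(1+r)^2
Discount C1: $6,929.00 / (1 + 0.1224) = $6,173.38
Discount C2: $9,655.00 / (1 + 0.1224)^2 = $7,664.03
NPV = -$13,500.00 + $6,173.38 + $7,664.03 = $337.40

$337.40


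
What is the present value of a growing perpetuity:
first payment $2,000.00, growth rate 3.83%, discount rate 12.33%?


Formula: PV = C / (r - g)
Spread: r - g = 0.1233 - 0.0383 = 0.085
Substituting: PV = $2,000.00 / 0.085
PV = $23,529.41

$23,529.41


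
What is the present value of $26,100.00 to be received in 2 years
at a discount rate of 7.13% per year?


Formula: PV = FV / (1 + r)^n
Substituting: PV = $26,100.00 / (1 + 0.0713)^2
Discount factor: (1.0713)^2 = 1.147684
PV = $26,100.00 / 1.147684 = $22,741.46

$22,741.46


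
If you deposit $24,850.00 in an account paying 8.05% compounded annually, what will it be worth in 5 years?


Formula: FV = P * (1 + r)^n
Substituting: FV = $24,850.00 * (1 + 0.0805)^5
Growth factor: (1.0805)^5 = 1.472732
FV = $24,850.00 * 1.472732 = $36,597.40

$36,597.40


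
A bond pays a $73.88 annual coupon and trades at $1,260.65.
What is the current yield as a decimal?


Formula: Current yield = annual coupon / price
Substituting: CY = $73.88 / $1,260.65
CY = 0.058605

0.058605


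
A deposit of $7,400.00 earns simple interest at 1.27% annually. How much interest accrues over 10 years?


Formula: I = P * r * t
Substituting: I = $7,400.00 * 0.0127 * 10
Step: I = $7,400.00 * 0.127
I = $939.80

$939.80


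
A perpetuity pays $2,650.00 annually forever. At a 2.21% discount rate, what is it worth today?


Formula: PV = C / r
Substituting: PV = $2,650.00 / 0.0221
PV = $119,909.50

$119,909.50


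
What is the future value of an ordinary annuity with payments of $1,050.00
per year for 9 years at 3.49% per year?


Formula: FV = PMT * ((1+r)^n - 1) / r
Growth factor: (1 + 0.0349)^9 = 1.361713
Numerator: 1.361713 - 1 = 0.361713
FV = $1,050.00 * 0.361713 / 0.0349 = $10,882.47

$10,882.47


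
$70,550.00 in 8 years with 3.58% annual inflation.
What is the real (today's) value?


Formula: Real value = nominal / (1 + inflation)^years
Price level: (1 + 0.0358)^8 = 1.324974
Real value = $70,550.00 / 1.324974 = $53,246.34

$53,246.34


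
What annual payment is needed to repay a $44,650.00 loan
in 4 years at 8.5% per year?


Formula: PMT = PV * r / (1 - (1+r)^(-n))
Denominator: 1 - (1 + 0.085)^(-4) = 0.278426
Numerator: $44,650.00 * 0.085 = 3795.25
PMT = 3795.25 / 0.278426 = $13,631.10

$13,631.10


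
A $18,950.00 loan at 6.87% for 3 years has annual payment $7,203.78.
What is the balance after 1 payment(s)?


Formula: Balance = PV*(1+r)^k - PMT*((1+r)^k - 1)/r
Growth: (1 + 0.0687)^1 = 1.0687
Accumulated factor: ((1+r)^k - 1)/r = 1.0
Balance = $18,950.00 * 1.0687 - $7,203.78 * 1.0
Balance = $13,048.09

$13,048.09


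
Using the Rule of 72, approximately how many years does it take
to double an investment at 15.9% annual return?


Formula: Years ≈ 72 / r
Substituting: Years ≈ 72 / 15.9
Years ≈ 4.5

4.5 years


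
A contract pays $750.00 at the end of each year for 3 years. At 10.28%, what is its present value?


Formula: PV = PMT * (1 - (1+r)^(-n)) / r
Discount factor: (1 + 0.1028)^(-3) = 0.745607
Bracket: 1 - 0.745607 = 0.254393
PV = $750.00 * 0.254393 / 0.1028 = $1,855.98

$1,855.98


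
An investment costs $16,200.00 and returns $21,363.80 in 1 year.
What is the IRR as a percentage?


Formula: IRR = C1/C0 - 1
Substituting: IRR = $21,363.80 / $16,200.00 - 1
Ratio: 1.318753 - 1 = 0.318753
IRR = 31.8753%

31.8753%


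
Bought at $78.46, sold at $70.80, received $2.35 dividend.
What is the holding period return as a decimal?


Formula: HPR = (P1 - P0 + D) / P0
Gain: $70.80 - $78.46 + $2.35 = -$5.31
HPR = -$5.31 / $78.46 = -0.0677

-0.0677


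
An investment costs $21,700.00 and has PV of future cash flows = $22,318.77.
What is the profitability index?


Formula: PI = PV(cash flows) / initial investment
Substituting: PI = $22,318.77 / $21,700.00
PI = 1.0285

1.0285


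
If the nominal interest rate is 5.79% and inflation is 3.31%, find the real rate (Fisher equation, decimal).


Formula: (1 + r_real) = (1 + r_nom) / (1 + inflation)
Substituting: (1 + r_real) = 1.0579 / 1.0331
(1 + r_real) = 1.024005
r_real = 1.024005 - 1 = 0.024005

0.024005


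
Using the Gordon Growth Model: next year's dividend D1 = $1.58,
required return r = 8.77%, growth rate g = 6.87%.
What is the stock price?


Formula: P = D1 / (r - g)
Spread: r - g = 0.0877 - 0.0687 = 0.019
Substituting: P = $1.58 / 0.019
P = $83.16

$83.16


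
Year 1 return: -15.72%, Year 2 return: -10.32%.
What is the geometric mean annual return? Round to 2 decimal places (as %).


Formula: Geometric mean = ((1+r1)*(1+r2))^(1/2) - 1
Product: (1 + -0.1572) * (1 + -0.1032) = 0.8428 * 0.8968 = 0.755823
Square root: 0.755823^0.5 = 0.869381
Geometric mean = 0.869381 - 1 = -0.130619
As percentage: -13.06%

-13.06%


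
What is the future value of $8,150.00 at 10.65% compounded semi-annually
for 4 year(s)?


Formula: FV = P * (1 + r/m)^(m*t)
Period rate: r/m = 0.1065 / 2 = 0.05325
Total periods: m*t = 2 * 4 = 8
Growth factor: (1 + 0.05325)^8 = 1.514439
FV = $8,150.00 * 1.514439 = $12,342.68

$12,342.68


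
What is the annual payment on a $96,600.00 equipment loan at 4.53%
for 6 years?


Formula: PMT = PV * r / (1 - (1+r)^(-n))
Denominator: 1 - (1 + 0.0453)^(-6) = 0.233426
Numerator: $96,600.00 * 0.0453 = 4375.98
PMT = 4375.98 / 0.233426 = $18,746.78

$18,746.78


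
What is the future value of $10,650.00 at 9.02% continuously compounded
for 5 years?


Formula: FV = P * e^(r*t)
Exponent: r*t = 0.0902 * 5 = 0.451
e^(0.451) = 1.569881
FV = $10,650.00 * 1.569881 = $16,719.24

$16,719.24


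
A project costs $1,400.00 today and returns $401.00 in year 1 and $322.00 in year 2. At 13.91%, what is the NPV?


Formula: NPV = C0 + C1/(1+r) + C2/(1+r)^2
Discount C1: $401.00 / (1 + 0.1391) = $352.03
Discount C2: $322.00 / (1 + 0.1391)^2 = $248.16
NPV = -$1,400.00 + $352.03 + $248.16 = -$799.81

-$799.81


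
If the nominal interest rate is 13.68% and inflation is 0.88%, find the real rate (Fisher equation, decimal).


Formula: (1 + r_real) = (1 + r_nom) / (1 + inflation)
Substituting: (1 + r_real) = 1.1368 / 1.0088
(1 + r_real) = 1.126883
r_real = 1.126883 - 1 = 0.126883

0.126883


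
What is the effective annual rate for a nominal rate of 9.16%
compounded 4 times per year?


Formula: EAR = (1 + r/m)^m - 1
Period rate: r/m = 0.0916 / 4 = 0.0229
Compounding: (1 + 0.0229)^4 = 1.094795
EAR = 1.094795 - 1 = 0.094795

0.094795


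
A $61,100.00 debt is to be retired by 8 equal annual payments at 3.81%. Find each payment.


Formula: PMT = PV * r / (1 - (1+r)^(-n))
Denominator: 1 - (1 + 0.0381)^(-8) = 0.258542
Numerator: $61,100.00 * 0.0381 = 2327.91
PMT = 2327.91 / 0.258542 = $9,003.99

$9,003.99


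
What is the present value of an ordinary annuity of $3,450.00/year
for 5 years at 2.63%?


Formula: PV = PMT * (1 - (1+r)^(-n)) / r
Discount factor: (1 + 0.0263)^(-5) = 0.878271
Bracket: 1 - 0.878271 = 0.121729
PV = $3,450.00 * 0.121729 / 0.0263 = $15,968.30

$15,968.30


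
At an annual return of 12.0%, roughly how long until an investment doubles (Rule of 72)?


Formula: Years ≈ 72 / r
Substituting: Years ≈ 72 / 12.0
Years ≈ 6.0

6.0 years


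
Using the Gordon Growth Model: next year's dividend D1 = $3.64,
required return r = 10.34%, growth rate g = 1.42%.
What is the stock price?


Formula: P = D1 / (r - g)
Spread: r - g = 0.1034 - 0.0142 = 0.0892
Substituting: P = $3.64 / 0.0892
P = $40.81

$40.81


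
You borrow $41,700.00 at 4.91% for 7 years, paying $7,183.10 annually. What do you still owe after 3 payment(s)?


Formula: Balance = PV*(1+r)^k - PMT*((1+r)^k - 1)/r
Growth: (1 + 0.0491)^3 = 1.154651
Accumulated factor: ((1+r)^k - 1)/r = 3.149711
Balance = $41,700.00 * 1.154651 - $7,183.10 * 3.149711
Balance = $25,524.25

$25,524.25


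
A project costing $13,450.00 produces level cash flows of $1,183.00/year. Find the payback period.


Formula: Payback = investment / annual cash flow
Substituting: Payback = $13,450.00 / $1,183.00
Payback = 11.3694 years

11.3694 years


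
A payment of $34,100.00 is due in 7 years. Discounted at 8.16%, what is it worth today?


Formula: PV = FV / (1 + r)^n
Substituting: PV = $34,100.00 / (1 + 0.0816)^7
Discount factor: (1.0816)^7 = 1.731676
PV = $34,100.00 / 1.731676 = $19,691.90

$19,691.90


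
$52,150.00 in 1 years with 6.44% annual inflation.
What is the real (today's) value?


Formula: Real value = nominal / (1 + inflation)^years
Price level: (1 + 0.0644)^1 = 1.0644
Real value = $52,150.00 / 1.0644 = $48,994.74

$48,994.74


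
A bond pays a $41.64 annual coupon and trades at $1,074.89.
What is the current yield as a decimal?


Formula: Current yield = annual coupon / price
Substituting: CY = $41.64 / $1,074.89
CY = 0.038739

0.038739


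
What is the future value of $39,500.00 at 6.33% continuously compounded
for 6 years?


Formula: FV = P * e^(r*t)
Exponent: r*t = 0.0633 * 6 = 0.3798
e^(0.3798) = 1.461992
FV = $39,500.00 * 1.461992 = $57,748.69

$57,748.69


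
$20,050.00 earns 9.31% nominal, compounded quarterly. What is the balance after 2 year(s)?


Formula: FV = P * (1 + r/m)^(m*t)
Period rate: r/m = 0.0931 / 4 = 0.023275
Total periods: m*t = 4 * 2 = 8
Growth factor: (1 + 0.023275)^8 = 1.202095
FV = $20,050.00 * 1.202095 = $24,102.01

$24,102.01


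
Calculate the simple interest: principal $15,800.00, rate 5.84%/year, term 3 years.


Formula: I = P * r * t
Substituting: I = $15,800.00 * 0.0584 * 3
Step: I = $15,800.00 * 0.1752
I = $2,768.16

$2,768.16


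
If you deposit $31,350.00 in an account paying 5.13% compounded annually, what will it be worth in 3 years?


Formula: FV = P * (1 + r)^n
Substituting: FV = $31,350.00 * (1 + 0.0513)^3
Growth factor: (1.0513)^3 = 1.16193
FV = $31,350.00 * 1.16193 = $36,426.51

$36,426.51


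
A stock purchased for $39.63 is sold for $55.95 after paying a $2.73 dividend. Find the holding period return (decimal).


Formula: HPR = (P1 - P0 + D) / P0
Gain: $55.95 - $39.63 + $2.73 = $19.05
HPR = $19.05 / $39.63 = 0.4807

0.4807


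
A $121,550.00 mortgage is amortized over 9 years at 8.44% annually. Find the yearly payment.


Formula: PMT = PV * r / (1 - (1+r)^(-n))
Denominator: 1 - (1 + 0.0844)^(-9) = 0.517725
Numerator: $121,550.00 * 0.0844 = 10258.82
PMT = 10258.82 / 0.517725 = $19,815.18

$19,815.18


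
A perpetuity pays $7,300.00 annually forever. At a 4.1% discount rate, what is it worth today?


Formula: PV = C / r
Substituting: PV = $7,300.00 / 0.041
PV = $178,048.78

$178,048.78


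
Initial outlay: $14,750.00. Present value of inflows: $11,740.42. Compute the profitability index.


Formula: PI = PV(cash flows) / initial investment
Substituting: PI = $11,740.42 / $14,750.00
PI = 0.796

0.796


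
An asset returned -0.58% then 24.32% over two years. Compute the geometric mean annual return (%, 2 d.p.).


Formula: Geometric mean = ((1+r1)*(1+r2))^(1/2) - 1
Product: (1 + -0.0058) * (1 + 0.2432) = 0.9942 * 1.2432 = 1.235989
Square root: 1.235989^0.5 = 1.111751
Geometric mean = 1.111751 - 1 = 0.111751
As percentage: 11.18%

11.18%


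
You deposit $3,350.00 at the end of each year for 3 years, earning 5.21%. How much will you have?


Formula: FV = PMT * ((1+r)^n - 1) / r
Growth factor: (1 + 0.0521)^3 = 1.164585
Numerator: 1.164585 - 1 = 0.164585
FV = $3,350.00 * 0.164585 / 0.0521 = $10,582.70

$10,582.70


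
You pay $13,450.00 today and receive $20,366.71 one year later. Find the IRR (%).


Formula: IRR = C1/C0 - 1
Substituting: IRR = $20,366.71 / $13,450.00 - 1
Ratio: 1.514254 - 1 = 0.514254
IRR = 51.4254%

51.4254%


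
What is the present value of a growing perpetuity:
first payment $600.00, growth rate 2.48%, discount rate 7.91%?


Formula: PV = C / (r - g)
Spread: r - g = 0.0791 - 0.0248 = 0.0543
Substituting: PV = $600.00 / 0.0543
PV = $11,049.72

$11,049.72


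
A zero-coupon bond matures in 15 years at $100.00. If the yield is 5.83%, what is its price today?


Formula: Price = FV / (1 + r)^n
Substituting: Price = $100.00 / (1 + 0.0583)^15
Discount factor: (1.0583)^15 = 2.339548
Price = $100.00 / 2.339548 = $42.74

$42.74


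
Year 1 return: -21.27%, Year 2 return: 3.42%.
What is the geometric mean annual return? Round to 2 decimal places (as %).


Formula: Geometric mean = ((1+r1)*(1+r2))^(1/2) - 1
Product: (1 + -0.2127) * (1 + 0.0342) = 0.7873 * 1.0342 = 0.814226
Square root: 0.814226^0.5 = 0.902345
Geometric mean = 0.902345 - 1 = -0.097655
As percentage: -9.77%

-9.77%


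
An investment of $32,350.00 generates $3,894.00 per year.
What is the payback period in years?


Formula: Payback = investment / annual cash flow
Substituting: Payback = $32,350.00 / $3,894.00
Payback = 8.3077 years

8.3077 years


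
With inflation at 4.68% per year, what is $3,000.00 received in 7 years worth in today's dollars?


Formula: Real value = nominal / (1 + inflation)^years
Price level: (1 + 0.0468)^7 = 1.377355
Real value = $3,000.00 / 1.377355 = $2,178.09

$2,178.09


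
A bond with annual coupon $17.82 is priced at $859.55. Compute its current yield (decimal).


Formula: Current yield = annual coupon / price
Substituting: CY = $17.82 / $859.55
CY = 0.020732

0.020732


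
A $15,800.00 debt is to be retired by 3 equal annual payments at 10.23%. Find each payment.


Formula: PMT = PV * r / (1 - (1+r)^(-n))
Denominator: 1 - (1 + 0.1023)^(-3) = 0.253378
Numerator: $15,800.00 * 0.1023 = 1616.34
PMT = 1616.34 / 0.253378 = $6,379.16

$6,379.16


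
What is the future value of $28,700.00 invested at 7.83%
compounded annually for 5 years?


Formula: FV = P * (1 + r)^n
Substituting: FV = $28,700.00 * (1 + 0.0783)^5
Growth factor: (1.0783)^5 = 1.4578
FV = $28,700.00 * 1.4578 = $41,838.87

$41,838.87


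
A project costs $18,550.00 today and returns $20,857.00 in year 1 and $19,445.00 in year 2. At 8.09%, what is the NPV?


Formula: NPV = C0 + C1/(1+r) + C2/(1+r)^2
Discount C1: $20,857.00 / (1 + 0.0809) = $19,295.96
Discount C2: $19,445.00 / (1 + 0.0809)^2 = $16,643.20
NPV = -$18,550.00 + $19,295.96 + $16,643.20 = $17,389.16

$17,389.16


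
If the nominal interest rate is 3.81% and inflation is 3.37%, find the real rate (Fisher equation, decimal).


Formula: (1 + r_real) = (1 + r_nom) / (1 + inflation)
Substituting: (1 + r_real) = 1.0381 / 1.0337
(1 + r_real) = 1.004257
r_real = 1.004257 - 1 = 0.004257

0.004257


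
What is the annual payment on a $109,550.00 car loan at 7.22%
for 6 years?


Formula: PMT = PV * r / (1 - (1+r)^(-n))
Denominator: 1 - (1 + 0.0722)^(-6) = 0.341819
Numerator: $109,550.00 * 0.0722 = 7909.51
PMT = 7909.51 / 0.341819 = $23,139.45

$23,139.45


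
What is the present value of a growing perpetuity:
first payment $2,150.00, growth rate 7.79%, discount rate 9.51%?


Formula: PV = C / (r - g)
Spread: r - g = 0.0951 - 0.0779 = 0.0172
Substituting: PV = $2,150.00 / 0.0172
PV = $125,000.00

$125,000.00


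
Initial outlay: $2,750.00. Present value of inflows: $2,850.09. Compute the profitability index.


Formula: PI = PV(cash flows) / initial investment
Substituting: PI = $2,850.09 / $2,750.00
PI = 1.0364

1.0364


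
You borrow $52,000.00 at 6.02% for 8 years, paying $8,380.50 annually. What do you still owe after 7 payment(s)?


Formula: Balance = PV*(1+r)^k - PMT*((1+r)^k - 1)/r
Growth: (1 + 0.0602)^7 = 1.505617
Accumulated factor: ((1+r)^k - 1)/r = 8.398959
Balance = $52,000.00 * 1.505617 - $8,380.50 * 8.398959
Balance = $7,904.63

$7,904.63


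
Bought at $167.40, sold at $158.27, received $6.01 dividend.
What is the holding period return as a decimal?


Formula: HPR = (P1 - P0 + D) / P0
Gain: $158.27 - $167.40 + $6.01 = -$3.12
HPR = -$3.12 / $167.40 = -0.0186

-0.0186


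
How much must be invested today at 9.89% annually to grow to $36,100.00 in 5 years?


Formula: PV = FV / (1 + r)^n
Substituting: PV = $36,100.00 / (1 + 0.0989)^5
Discount factor: (1.0989)^5 = 1.602474
PV = $36,100.00 / 1.602474 = $22,527.67

$22,527.67


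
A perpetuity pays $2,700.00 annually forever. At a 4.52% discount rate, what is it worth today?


Formula: PV = C / r
Substituting: PV = $2,700.00 / 0.0452
PV = $59,734.51

$59,734.51


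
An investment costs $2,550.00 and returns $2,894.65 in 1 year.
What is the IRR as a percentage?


Formula: IRR = C1/C0 - 1
Substituting: IRR = $2,894.65 / $2,550.00 - 1
Ratio: 1.135157 - 1 = 0.135157
IRR = 13.5157%

13.5157%


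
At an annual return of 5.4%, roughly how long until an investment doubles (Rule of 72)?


Formula: Years ≈ 72 / r
Substituting: Years ≈ 72 / 5.4
Years ≈ 13.3

13.3 years


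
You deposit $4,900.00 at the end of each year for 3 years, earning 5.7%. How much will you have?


Formula: FV = PMT * ((1+r)^n - 1) / r
Growth factor: (1 + 0.057)^3 = 1.180932
Numerator: 1.180932 - 1 = 0.180932
FV = $4,900.00 * 0.180932 / 0.057 = $15,553.82

$15,553.82


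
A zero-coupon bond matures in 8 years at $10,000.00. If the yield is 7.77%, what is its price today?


Formula: Price = FV / (1 + r)^n
Substituting: Price = $10,000.00 / (1 + 0.0777)^8
Discount factor: (1.0777)^8 = 1.81963
Price = $10,000.00 / 1.81963 = $5,495.62

$5,495.62


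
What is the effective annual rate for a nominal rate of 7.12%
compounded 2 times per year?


Formula: EAR = (1 + r/m)^m - 1
Period rate: r/m = 0.0712 / 2 = 0.0356
Compounding: (1 + 0.0356)^2 = 1.072467
EAR = 1.072467 - 1 = 0.072467

0.072467


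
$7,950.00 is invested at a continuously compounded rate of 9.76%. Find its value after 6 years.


Formula: FV = P * e^(r*t)
Exponent: r*t = 0.0976 * 6 = 0.5856
e^(0.5856) = 1.796068
FV = $7,950.00 * 1.796068 = $14,278.74

$14,278.74


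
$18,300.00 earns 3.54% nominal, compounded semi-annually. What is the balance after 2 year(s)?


Formula: FV = P * (1 + r/m)^(m*t)
Period rate: r/m = 0.0354 / 2 = 0.0177
Total periods: m*t = 2 * 2 = 4
Growth factor: (1 + 0.0177)^4 = 1.072702
FV = $18,300.00 * 1.072702 = $19,630.45

$19,630.45


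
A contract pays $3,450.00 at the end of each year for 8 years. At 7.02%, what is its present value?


Formula: PV = PMT * (1 - (1+r)^(-n)) / r
Discount factor: (1 + 0.0702)^(-8) = 0.58114
Bracket: 1 - 0.58114 = 0.41886
PV = $3,450.00 * 0.41886 / 0.0702 = $20,585.02

$20,585.02


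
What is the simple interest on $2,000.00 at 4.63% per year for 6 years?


Formula: I = P * r * t
Substituting: I = $2,000.00 * 0.0463 * 6
Step: I = $2,000.00 * 0.2778
I = $555.60

$555.60


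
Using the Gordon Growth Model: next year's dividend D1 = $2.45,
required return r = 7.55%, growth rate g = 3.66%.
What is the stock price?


Formula: P = D1 / (r - g)
Spread: r - g = 0.0755 - 0.0366 = 0.0389
Substituting: P = $2.45 / 0.0389
P = $62.98

$62.98


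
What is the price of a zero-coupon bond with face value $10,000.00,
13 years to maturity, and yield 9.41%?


Formula: Price = FV / (1 + r)^n
Substituting: Price = $10,000.00 / (1 + 0.0941)^13
Discount factor: (1.0941)^13 = 3.21915
Price = $10,000.00 / 3.21915 = $3,106.41

$3,106.41


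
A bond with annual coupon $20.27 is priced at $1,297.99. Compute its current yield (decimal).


Formula: Current yield = annual coupon / price
Substituting: CY = $20.27 / $1,297.99
CY = 0.015616

0.015616


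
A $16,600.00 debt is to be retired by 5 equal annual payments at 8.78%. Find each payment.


Formula: PMT = PV * r / (1 - (1+r)^(-n))
Denominator: 1 - (1 + 0.0878)^(-5) = 0.34347
Numerator: $16,600.00 * 0.0878 = 1457.48
PMT = 1457.48 / 0.34347 = $4,243.40

$4,243.40


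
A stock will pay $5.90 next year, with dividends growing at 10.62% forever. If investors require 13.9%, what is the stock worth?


Formula: P = D1 / (r - g)
Spread: r - g = 0.139 - 0.1062 = 0.0328
Substituting: P = $5.90 / 0.0328
P = $179.88

$179.88


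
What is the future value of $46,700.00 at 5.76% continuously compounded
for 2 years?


Formula: FV = P * e^(r*t)
Exponent: r*t = 0.0576 * 2 = 0.1152
e^(0.1152) = 1.122098
FV = $46,700.00 * 1.122098 = $52,401.97

$52,401.97


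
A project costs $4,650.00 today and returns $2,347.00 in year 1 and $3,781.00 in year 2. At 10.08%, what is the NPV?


Formula: NPV = C0 + C1/(1+r) + C2/(1+r)^2
Discount C1: $2,347.00 / (1 + 0.1008) = $2,132.09
Discount C2: $3,781.00 / (1 + 0.1008)^2 = $3,120.25
NPV = -$4,650.00 + $2,132.09 + $3,120.25 = $602.34

$602.34


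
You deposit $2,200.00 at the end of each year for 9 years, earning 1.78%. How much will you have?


Formula: FV = PMT * ((1+r)^n - 1) / r
Growth factor: (1 + 0.0178)^9 = 1.172093
Numerator: 1.172093 - 1 = 0.172093
FV = $2,200.00 * 0.172093 / 0.0178 = $21,269.90

$21,269.90


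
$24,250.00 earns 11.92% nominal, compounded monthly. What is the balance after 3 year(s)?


Formula: FV = P * (1 + r/m)^(m*t)
Period rate: r/m = 0.1192 / 12 = 0.009933
Total periods: m*t = 12 * 3 = 36
Growth factor: (1 + 0.009933)^36 = 1.427373
FV = $24,250.00 * 1.427373 = $34,613.79

$34,613.79


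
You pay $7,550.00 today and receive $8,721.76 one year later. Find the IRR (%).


Formula: IRR = C1/C0 - 1
Substituting: IRR = $8,721.76 / $7,550.00 - 1
Ratio: 1.1552 - 1 = 0.1552
IRR = 15.52%

15.52%


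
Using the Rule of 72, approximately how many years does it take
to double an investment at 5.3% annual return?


Formula: Years ≈ 72 / r
Substituting: Years ≈ 72 / 5.3
Years ≈ 13.6

13.6 years


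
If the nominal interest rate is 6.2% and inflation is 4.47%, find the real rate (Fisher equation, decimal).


Formula: (1 + r_real) = (1 + r_nom) / (1 + inflation)
Substituting: (1 + r_real) = 1.062 / 1.0447
(1 + r_real) = 1.01656
r_real = 1.01656 - 1 = 0.01656

0.01656


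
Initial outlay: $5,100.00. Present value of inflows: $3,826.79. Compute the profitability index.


Formula: PI = PV(cash flows) / initial investment
Substituting: PI = $3,826.79 / $5,100.00
PI = 0.7504

0.7504


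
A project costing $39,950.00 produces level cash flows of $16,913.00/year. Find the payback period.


Formula: Payback = investment / annual cash flow
Substituting: Payback = $39,950.00 / $16,913.00
Payback = 2.3621 years

2.3621 years


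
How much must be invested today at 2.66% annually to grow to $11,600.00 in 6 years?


Formula: PV = FV / (1 + r)^n
Substituting: PV = $11,600.00 / (1 + 0.0266)^6
Discount factor: (1.0266)^6 = 1.170597
PV = $11,600.00 / 1.170597 = $9,909.47

$9,909.47


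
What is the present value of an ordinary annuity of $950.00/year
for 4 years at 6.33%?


Formula: PV = PMT * (1 - (1+r)^(-n)) / r
Discount factor: (1 + 0.0633)^(-4) = 0.782306
Bracket: 1 - 0.782306 = 0.217694
PV = $950.00 * 0.217694 / 0.0633 = $3,267.13

$3,267.13


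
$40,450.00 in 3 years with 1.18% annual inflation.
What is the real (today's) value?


Formula: Real value = nominal / (1 + inflation)^years
Price level: (1 + 0.0118)^3 = 1.035819
Real value = $40,450.00 / 1.035819 = $39,051.21

$39,051.21


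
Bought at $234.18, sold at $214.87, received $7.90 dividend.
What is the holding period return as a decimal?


Formula: HPR = (P1 - P0 + D) / P0
Gain: $214.87 - $234.18 + $7.90 = -$11.41
HPR = -$11.41 / $234.18 = -0.0487

-0.0487


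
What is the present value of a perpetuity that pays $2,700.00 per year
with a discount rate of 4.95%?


Formula: PV = C / r
Substituting: PV = $2,700.00 / 0.0495
PV = $54,545.45

$54,545.45


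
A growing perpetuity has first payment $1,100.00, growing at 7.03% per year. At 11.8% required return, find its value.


Formula: PV = C / (r - g)
Spread: r - g = 0.118 - 0.0703 = 0.0477
Substituting: PV = $1,100.00 / 0.0477
PV = $23,060.80

$23,060.80


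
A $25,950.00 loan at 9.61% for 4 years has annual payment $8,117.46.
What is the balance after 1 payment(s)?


Formula: Balance = PV*(1+r)^k - PMT*((1+r)^k - 1)/r
Growth: (1 + 0.0961)^1 = 1.0961
Accumulated factor: ((1+r)^k - 1)/r = 1.0
Balance = $25,950.00 * 1.0961 - $8,117.46 * 1.0
Balance = $20,326.34

$20,326.34


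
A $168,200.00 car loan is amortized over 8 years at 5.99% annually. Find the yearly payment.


Formula: PMT = PV * r / (1 - (1+r)^(-n))
Denominator: 1 - (1 + 0.0599)^(-8) = 0.372114
Numerator: $168,200.00 * 0.0599 = 10075.18
PMT = 10075.18 / 0.372114 = $27,075.53

$27,075.53


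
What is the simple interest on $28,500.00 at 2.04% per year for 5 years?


Formula: I = P * r * t
Substituting: I = $28,500.00 * 0.0204 * 5
Step: I = $28,500.00 * 0.102
I = $2,907.00

$2,907.00


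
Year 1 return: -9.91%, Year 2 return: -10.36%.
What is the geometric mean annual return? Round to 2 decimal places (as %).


Formula: Geometric mean = ((1+r1)*(1+r2))^(1/2) - 1
Product: (1 + -0.0991) * (1 + -0.1036) = 0.9009 * 0.8964 = 0.807567
Square root: 0.807567^0.5 = 0.898647
Geometric mean = 0.898647 - 1 = -0.101353
As percentage: -10.14%

-10.14%


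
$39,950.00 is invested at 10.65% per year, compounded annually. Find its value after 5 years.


Formula: FV = P * (1 + r)^n
Substituting: FV = $39,950.00 * (1 + 0.1065)^5
Growth factor: (1.1065)^5 = 1.658659
FV = $39,950.00 * 1.658659 = $66,263.42

$66,263.42


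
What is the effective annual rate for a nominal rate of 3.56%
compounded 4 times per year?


Formula: EAR = (1 + r/m)^m - 1
Period rate: r/m = 0.0356 / 4 = 0.0089
Compounding: (1 + 0.0089)^4 = 1.036078
EAR = 1.036078 - 1 = 0.036078

0.036078


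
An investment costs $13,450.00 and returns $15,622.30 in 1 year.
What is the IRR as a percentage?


Formula: IRR = C1/C0 - 1
Substituting: IRR = $15,622.30 / $13,450.00 - 1
Ratio: 1.161509 - 1 = 0.161509
IRR = 16.1509%

16.1509%


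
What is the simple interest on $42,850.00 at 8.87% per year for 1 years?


Formula: I = P * r * t
Substituting: I = $42,850.00 * 0.0887 * 1
Step: I = $42,850.00 * 0.0887
I = $3,800.80

$3,800.80


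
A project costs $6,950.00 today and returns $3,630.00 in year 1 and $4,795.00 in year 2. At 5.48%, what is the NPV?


Formula: NPV = C0 + C1/(1+r) + C2/(1+r)^2
Discount C1: $3,630.00 / (1 + 0.0548) = $3,441.41
Discount C2: $4,795.00 / (1 + 0.0548)^2 = $4,309.71
NPV = -$6,950.00 + $3,441.41 + $4,309.71 = $801.12

$801.12


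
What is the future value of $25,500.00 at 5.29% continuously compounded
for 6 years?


Formula: FV = P * e^(r*t)
Exponent: r*t = 0.0529 * 6 = 0.3174
e^(0.3174) = 1.373552
FV = $25,500.00 * 1.373552 = $35,025.57

$35,025.57


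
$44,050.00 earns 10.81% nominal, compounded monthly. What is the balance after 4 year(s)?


Formula: FV = P * (1 + r/m)^(m*t)
Period rate: r/m = 0.1081 / 12 = 0.009008
Total periods: m*t = 12 * 4 = 48
Growth factor: (1 + 0.009008)^48 = 1.537971
FV = $44,050.00 * 1.537971 = $67,747.62

$67,747.62


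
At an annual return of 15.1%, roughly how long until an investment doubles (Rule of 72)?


Formula: Years ≈ 72 / r
Substituting: Years ≈ 72 / 15.1
Years ≈ 4.8

4.8 years


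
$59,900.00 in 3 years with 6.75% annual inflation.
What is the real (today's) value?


Formula: Real value = nominal / (1 + inflation)^years
Price level: (1 + 0.0675)^3 = 1.216476
Real value = $59,900.00 / 1.216476 = $49,240.58

$49,240.58


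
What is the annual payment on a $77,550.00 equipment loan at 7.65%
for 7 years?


Formula: PMT = PV * r / (1 - (1+r)^(-n))
Denominator: 1 - (1 + 0.0765)^(-7) = 0.4031
Numerator: $77,550.00 * 0.0765 = 5932.575
PMT = 5932.575 / 0.4031 = $14,717.39

$14,717.39


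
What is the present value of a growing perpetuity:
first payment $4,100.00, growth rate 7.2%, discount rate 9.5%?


Formula: PV = C / (r - g)
Spread: r - g = 0.095 - 0.072 = 0.023
Substituting: PV = $4,100.00 / 0.023
PV = $178,260.87

$178,260.87


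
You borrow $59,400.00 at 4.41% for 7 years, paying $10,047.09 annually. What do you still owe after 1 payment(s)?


Formula: Balance = PV*(1+r)^k - PMT*((1+r)^k - 1)/r
Growth: (1 + 0.0441)^1 = 1.0441
Accumulated factor: ((1+r)^k - 1)/r = 1.0
Balance = $59,400.00 * 1.0441 - $10,047.09 * 1.0
Balance = $51,972.45

$51,972.45


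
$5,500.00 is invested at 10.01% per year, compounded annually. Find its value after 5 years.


Formula: FV = P * (1 + r)^n
Substituting: FV = $5,500.00 * (1 + 0.1001)^5
Growth factor: (1.1001)^5 = 1.611242
FV = $5,500.00 * 1.611242 = $8,861.83

$8,861.83


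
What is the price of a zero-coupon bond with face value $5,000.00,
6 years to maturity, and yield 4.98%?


Formula: Price = FV / (1 + r)^n
Substituting: Price = $5,000.00 / (1 + 0.0498)^6
Discount factor: (1.0498)^6 = 1.338565
Price = $5,000.00 / 1.338565 = $3,735.34

$3,735.34


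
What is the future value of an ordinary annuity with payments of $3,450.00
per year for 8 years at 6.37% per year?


Formula: FV = PMT * ((1+r)^n - 1) / r
Growth factor: (1 + 0.0637)^8 = 1.638903
Numerator: 1.638903 - 1 = 0.638903
FV = $3,450.00 * 0.638903 / 0.0637 = $34,603.07

$34,603.07


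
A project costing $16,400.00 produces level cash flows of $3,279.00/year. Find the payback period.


Formula: Payback = investment / annual cash flow
Substituting: Payback = $16,400.00 / $3,279.00
Payback = 5.0015 years

5.0015 years


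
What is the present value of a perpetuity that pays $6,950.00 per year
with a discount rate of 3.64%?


Formula: PV = C / r
Substituting: PV = $6,950.00 / 0.0364
PV = $190,934.07

$190,934.07


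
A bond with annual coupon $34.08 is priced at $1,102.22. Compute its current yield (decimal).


Formula: Current yield = annual coupon / price
Substituting: CY = $34.08 / $1,102.22
CY = 0.030919

0.030919


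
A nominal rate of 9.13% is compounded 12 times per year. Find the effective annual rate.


Formula: EAR = (1 + r/m)^m - 1
Period rate: r/m = 0.0913 / 12 = 0.007608
Compounding: (1 + 0.007608)^12 = 1.095219
EAR = 1.095219 - 1 = 0.095219

0.095219


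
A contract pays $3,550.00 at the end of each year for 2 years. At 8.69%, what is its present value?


Formula: PV = PMT * (1 - (1+r)^(-n)) / r
Discount factor: (1 + 0.0869)^(-2) = 0.846488
Bracket: 1 - 0.846488 = 0.153512
PV = $3,550.00 * 0.153512 / 0.0869 = $6,271.20

$6,271.20


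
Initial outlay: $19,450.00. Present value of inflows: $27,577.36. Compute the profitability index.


Formula: PI = PV(cash flows) / initial investment
Substituting: PI = $27,577.36 / $19,450.00
PI = 1.4179

1.4179


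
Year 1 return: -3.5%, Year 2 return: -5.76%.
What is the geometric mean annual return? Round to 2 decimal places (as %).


Formula: Geometric mean = ((1+r1)*(1+r2))^(1/2) - 1
Product: (1 + -0.035) * (1 + -0.0576) = 0.965 * 0.9424 = 0.909416
Square root: 0.909416^0.5 = 0.953633
Geometric mean = 0.953633 - 1 = -0.046367
As percentage: -4.64%

-4.64%


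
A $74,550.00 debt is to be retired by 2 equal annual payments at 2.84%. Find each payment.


Formula: PMT = PV * r / (1 - (1+r)^(-n))
Denominator: 1 - (1 + 0.0284)^(-2) = 0.054469
Numerator: $74,550.00 * 0.0284 = 2117.22
PMT = 2117.22 / 0.054469 = $38,870.33

$38,870.33


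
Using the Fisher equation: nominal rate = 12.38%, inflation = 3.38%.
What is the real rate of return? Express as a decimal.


Formula: (1 + r_real) = (1 + r_nom) / (1 + inflation)
Substituting: (1 + r_real) = 1.1238 / 1.0338
(1 + r_real) = 1.087057
r_real = 1.087057 - 1 = 0.087057

0.087057


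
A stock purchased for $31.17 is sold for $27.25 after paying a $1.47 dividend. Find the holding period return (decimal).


Formula: HPR = (P1 - P0 + D) / P0
Gain: $27.25 - $31.17 + $1.47 = -$2.45
HPR = -$2.45 / $31.17 = -0.0786

-0.0786


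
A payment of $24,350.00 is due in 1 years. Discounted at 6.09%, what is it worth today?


Formula: PV = FV / (1 + r)^n
Substituting: PV = $24,350.00 / (1 + 0.0609)^1
Discount factor: (1.0609)^1 = 1.0609
PV = $24,350.00 / 1.0609 = $22,952.21

$22,952.21


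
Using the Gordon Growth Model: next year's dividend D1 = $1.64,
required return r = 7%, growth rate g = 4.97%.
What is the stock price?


Formula: P = D1 / (r - g)
Spread: r - g = 0.07 - 0.0497 = 0.0203
Substituting: P = $1.64 / 0.0203
P = $80.79

$80.79


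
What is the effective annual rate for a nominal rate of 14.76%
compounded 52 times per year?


Formula: EAR = (1 + r/m)^m - 1
Period rate: r/m = 0.1476 / 52 = 0.002838
Compounding: (1 + 0.002838)^52 = 1.158807
EAR = 1.158807 - 1 = 0.158807

0.158807


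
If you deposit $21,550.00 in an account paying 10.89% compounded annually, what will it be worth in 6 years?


Formula: FV = P * (1 + r)^n
Substituting: FV = $21,550.00 * (1 + 0.1089)^6
Growth factor: (1.1089)^6 = 1.859321
FV = $21,550.00 * 1.859321 = $40,068.36

$40,068.36


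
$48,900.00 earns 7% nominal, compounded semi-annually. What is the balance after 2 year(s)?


Formula: FV = P * (1 + r/m)^(m*t)
Period rate: r/m = 0.07 / 2 = 0.035
Total periods: m*t = 2 * 2 = 4
Growth factor: (1 + 0.035)^4 = 1.147523
FV = $48,900.00 * 1.147523 = $56,113.87

$56,113.87


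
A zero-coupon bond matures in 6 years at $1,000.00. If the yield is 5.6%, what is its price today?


Formula: Price = FV / (1 + r)^n
Substituting: Price = $1,000.00 / (1 + 0.056)^6
Discount factor: (1.056)^6 = 1.386703
Price = $1,000.00 / 1.386703 = $721.13

$721.13


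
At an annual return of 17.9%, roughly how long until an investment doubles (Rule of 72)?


Formula: Years ≈ 72 / r
Substituting: Years ≈ 72 / 17.9
Years ≈ 4.0

4.0 years


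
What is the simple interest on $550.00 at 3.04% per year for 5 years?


Formula: I = P * r * t
Substituting: I = $550.00 * 0.0304 * 5
Step: I = $550.00 * 0.152
I = $83.60

$83.60


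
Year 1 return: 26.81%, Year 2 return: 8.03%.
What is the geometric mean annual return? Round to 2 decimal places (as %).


Formula: Geometric mean = ((1+r1)*(1+r2))^(1/2) - 1
Product: (1 + 0.2681) * (1 + 0.0803) = 1.2681 * 1.0803 = 1.369928
Square root: 1.369928^0.5 = 1.170439
Geometric mean = 1.170439 - 1 = 0.170439
As percentage: 17.04%

17.04%


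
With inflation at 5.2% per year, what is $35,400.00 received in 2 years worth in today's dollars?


Formula: Real value = nominal / (1 + inflation)^years
Price level: (1 + 0.052)^2 = 1.106704
Real value = $35,400.00 / 1.106704 = $31,986.87

$31,986.87


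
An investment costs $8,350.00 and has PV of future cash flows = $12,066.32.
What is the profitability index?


Formula: PI = PV(cash flows) / initial investment
Substituting: PI = $12,066.32 / $8,350.00
PI = 1.4451

1.4451


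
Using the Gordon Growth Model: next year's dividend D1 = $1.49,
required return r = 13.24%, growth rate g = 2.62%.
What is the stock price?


Formula: P = D1 / (r - g)
Spread: r - g = 0.1324 - 0.0262 = 0.1062
Substituting: P = $1.49 / 0.1062
P = $14.03

$14.03


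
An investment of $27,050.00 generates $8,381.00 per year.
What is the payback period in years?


Formula: Payback = investment / annual cash flow
Substituting: Payback = $27,050.00 / $8,381.00
Payback = 3.2275 years

3.2275 years


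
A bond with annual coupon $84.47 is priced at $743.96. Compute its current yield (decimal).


Formula: Current yield = annual coupon / price
Substituting: CY = $84.47 / $743.96
CY = 0.113541

0.113541


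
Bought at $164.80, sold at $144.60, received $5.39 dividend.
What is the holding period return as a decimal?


Formula: HPR = (P1 - P0 + D) / P0
Gain: $144.60 - $164.80 + $5.39 = -$14.81
HPR = -$14.81 / $164.80 = -0.0899

-0.0899


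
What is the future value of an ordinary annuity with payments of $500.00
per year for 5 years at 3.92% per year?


Formula: FV = PMT * ((1+r)^n - 1) / r
Growth factor: (1 + 0.0392)^5 = 1.211981
Numerator: 1.211981 - 1 = 0.211981
FV = $500.00 * 0.211981 / 0.0392 = $2,703.83

$2,703.83


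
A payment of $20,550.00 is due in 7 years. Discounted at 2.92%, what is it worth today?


Formula: PV = FV / (1 + r)^n
Substituting: PV = $20,550.00 / (1 + 0.0292)^7
Discount factor: (1.0292)^7 = 1.223203
PV = $20,550.00 / 1.223203 = $16,800.16

$16,800.16


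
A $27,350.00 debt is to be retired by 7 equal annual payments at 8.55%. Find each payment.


Formula: PMT = PV * r / (1 - (1+r)^(-n))
Denominator: 1 - (1 + 0.0855)^(-7) = 0.436893
Numerator: $27,350.00 * 0.0855 = 2338.425
PMT = 2338.425 / 0.436893 = $5,352.40

$5,352.40


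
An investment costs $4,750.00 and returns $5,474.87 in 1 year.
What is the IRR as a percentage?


Formula: IRR = C1/C0 - 1
Substituting: IRR = $5,474.87 / $4,750.00 - 1
Ratio: 1.152604 - 1 = 0.152604
IRR = 15.2604%

15.2604%


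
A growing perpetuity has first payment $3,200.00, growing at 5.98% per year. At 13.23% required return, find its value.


Formula: PV = C / (r - g)
Spread: r - g = 0.1323 - 0.0598 = 0.0725
Substituting: PV = $3,200.00 / 0.0725
PV = $44,137.93

$44,137.93


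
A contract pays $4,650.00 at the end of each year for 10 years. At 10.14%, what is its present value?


Formula: PV = PMT * (1 - (1+r)^(-n)) / r
Discount factor: (1 + 0.1014)^(-10) = 0.380671
Bracket: 1 - 0.380671 = 0.619329
PV = $4,650.00 * 0.619329 / 0.1014 = $28,401.20

$28,401.20


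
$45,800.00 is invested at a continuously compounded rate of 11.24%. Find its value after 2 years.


Formula: FV = P * e^(r*t)
Exponent: r*t = 0.1124 * 2 = 0.2248
e^(0.2248) = 1.252072
FV = $45,800.00 * 1.252072 = $57,344.91

$57,344.91


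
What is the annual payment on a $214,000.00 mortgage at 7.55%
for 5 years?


Formula: PMT = PV * r / (1 - (1+r)^(-n))
Denominator: 1 - (1 + 0.0755)^(-5) = 0.305059
Numerator: $214,000.00 * 0.0755 = 16157.0
PMT = 16157.0 / 0.305059 = $52,963.52

$52,963.52


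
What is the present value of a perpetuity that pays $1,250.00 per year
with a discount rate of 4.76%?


Formula: PV = C / r
Substituting: PV = $1,250.00 / 0.0476
PV = $26,260.50

$26,260.50


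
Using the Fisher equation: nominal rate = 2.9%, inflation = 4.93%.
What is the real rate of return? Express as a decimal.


Formula: (1 + r_real) = (1 + r_nom) / (1 + inflation)
Substituting: (1 + r_real) = 1.029 / 1.0493
(1 + r_real) = 0.980654
r_real = 0.980654 - 1 = -0.019346

-0.019346


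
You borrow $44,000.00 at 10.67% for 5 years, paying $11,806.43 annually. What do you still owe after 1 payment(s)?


Formula: Balance = PV*(1+r)^k - PMT*((1+r)^k - 1)/r
Growth: (1 + 0.1067)^1 = 1.1067
Accumulated factor: ((1+r)^k - 1)/r = 1.0
Balance = $44,000.00 * 1.1067 - $11,806.43 * 1.0
Balance = $36,888.37

$36,888.37


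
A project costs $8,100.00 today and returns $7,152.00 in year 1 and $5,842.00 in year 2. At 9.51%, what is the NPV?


Formula: NPV = C0 + C1/(1+r) + C2/(1+r)^2
Discount C1: $7,152.00 / (1 + 0.0951) = $6,530.91
Discount C2: $5,842.00 / (1 + 0.0951)^2 = $4,871.40
NPV = -$8,100.00 + $6,530.91 + $4,871.40 = $3,302.31

$3,302.31


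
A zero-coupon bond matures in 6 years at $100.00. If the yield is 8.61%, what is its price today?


Formula: Price = FV / (1 + r)^n
Substituting: Price = $100.00 / (1 + 0.0861)^6
Discount factor: (1.0861)^6 = 1.641417
Price = $100.00 / 1.641417 = $60.92

$60.92


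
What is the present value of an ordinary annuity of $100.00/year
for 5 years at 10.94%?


Formula: PV = PMT * (1 - (1+r)^(-n)) / r
Discount factor: (1 + 0.1094)^(-5) = 0.595058
Bracket: 1 - 0.595058 = 0.404942
PV = $100.00 * 0.404942 / 0.1094 = $370.15

$370.15
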